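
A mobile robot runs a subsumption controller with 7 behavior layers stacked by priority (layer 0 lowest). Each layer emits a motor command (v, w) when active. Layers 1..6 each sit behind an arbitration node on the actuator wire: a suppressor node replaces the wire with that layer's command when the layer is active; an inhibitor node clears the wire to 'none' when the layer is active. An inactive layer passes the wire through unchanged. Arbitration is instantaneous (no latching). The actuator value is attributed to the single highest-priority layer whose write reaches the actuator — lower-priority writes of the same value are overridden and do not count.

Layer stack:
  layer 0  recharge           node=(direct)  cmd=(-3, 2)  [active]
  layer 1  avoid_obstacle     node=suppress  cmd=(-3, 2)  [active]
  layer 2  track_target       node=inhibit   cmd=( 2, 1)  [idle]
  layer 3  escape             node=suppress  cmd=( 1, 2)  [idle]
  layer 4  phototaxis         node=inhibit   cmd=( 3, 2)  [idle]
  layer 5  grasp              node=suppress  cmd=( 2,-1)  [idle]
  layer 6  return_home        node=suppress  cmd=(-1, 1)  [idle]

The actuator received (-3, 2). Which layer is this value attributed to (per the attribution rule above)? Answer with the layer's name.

avoid_obstacle

[0] recharge on; wire := (-3, 2)
[1] avoid_obstacle on (suppress); wire := (-3, 2)
[2] track_target off; pass (-3, 2)
[3] escape off; pass (-3, 2)
[4] phototaxis off; pass (-3, 2)
[5] grasp off; pass (-3, 2)
[6] return_home off; pass (-3, 2)
output (-3, 2)
last writer: layer 1 = avoid_obstacle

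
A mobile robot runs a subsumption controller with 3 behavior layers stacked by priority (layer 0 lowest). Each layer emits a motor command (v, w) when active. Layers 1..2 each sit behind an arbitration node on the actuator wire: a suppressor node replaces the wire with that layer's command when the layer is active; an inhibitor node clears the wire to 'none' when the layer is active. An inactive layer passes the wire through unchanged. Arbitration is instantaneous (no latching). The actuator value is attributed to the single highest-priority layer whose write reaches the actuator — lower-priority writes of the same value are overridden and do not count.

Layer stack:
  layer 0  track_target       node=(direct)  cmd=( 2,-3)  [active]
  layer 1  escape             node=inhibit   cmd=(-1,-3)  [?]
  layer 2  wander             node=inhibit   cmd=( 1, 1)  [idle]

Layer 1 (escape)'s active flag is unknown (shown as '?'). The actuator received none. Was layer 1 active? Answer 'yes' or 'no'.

yes

If layer 1 is active=yes:
  actuator would be none
If layer 1 is active=no:
  actuator would be (2, -3)
Observed none, so layer 1 was active.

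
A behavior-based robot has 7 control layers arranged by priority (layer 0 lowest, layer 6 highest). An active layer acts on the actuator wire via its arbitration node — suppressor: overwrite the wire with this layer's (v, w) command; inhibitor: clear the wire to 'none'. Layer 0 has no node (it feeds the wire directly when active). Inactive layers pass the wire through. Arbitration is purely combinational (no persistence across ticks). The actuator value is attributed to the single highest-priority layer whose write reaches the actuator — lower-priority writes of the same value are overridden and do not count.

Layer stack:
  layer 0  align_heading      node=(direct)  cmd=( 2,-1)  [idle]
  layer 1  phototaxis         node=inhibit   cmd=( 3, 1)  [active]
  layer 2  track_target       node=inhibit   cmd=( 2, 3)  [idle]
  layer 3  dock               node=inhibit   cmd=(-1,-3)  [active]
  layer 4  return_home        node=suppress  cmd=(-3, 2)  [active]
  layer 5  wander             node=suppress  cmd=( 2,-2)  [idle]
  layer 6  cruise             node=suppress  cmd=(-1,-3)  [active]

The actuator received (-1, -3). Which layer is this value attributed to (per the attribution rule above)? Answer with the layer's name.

layer 0 (align_heading) idle — none
layer 1 (phototaxis) active — inhibits: none
layer 2 (track_target) idle — unchanged: none
layer 3 (dock) active — inhibits: none
layer 4 (return_home) active — suppresses: (-3, 2)
layer 5 (wander) idle — unchanged: (-3, 2)
layer 6 (cruise) active — suppresses: (-1, -3)
→ actuator (-1, -3)
last writer: layer 6 = cruise

cruise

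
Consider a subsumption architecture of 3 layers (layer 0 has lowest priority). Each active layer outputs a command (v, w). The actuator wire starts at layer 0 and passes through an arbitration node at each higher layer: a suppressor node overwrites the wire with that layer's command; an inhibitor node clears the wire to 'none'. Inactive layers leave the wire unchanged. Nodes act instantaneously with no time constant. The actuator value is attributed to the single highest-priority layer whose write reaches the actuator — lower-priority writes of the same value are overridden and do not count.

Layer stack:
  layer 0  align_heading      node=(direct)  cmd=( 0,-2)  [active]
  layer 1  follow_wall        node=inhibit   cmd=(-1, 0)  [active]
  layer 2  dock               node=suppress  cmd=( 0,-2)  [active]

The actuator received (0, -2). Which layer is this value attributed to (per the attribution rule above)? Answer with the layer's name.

dock

[0] align_heading on; wire := (0, -2)
[1] follow_wall on (inhibit); wire := none
[2] dock on (suppress); wire := (0, -2)
output (0, -2)
last writer: layer 2 = dock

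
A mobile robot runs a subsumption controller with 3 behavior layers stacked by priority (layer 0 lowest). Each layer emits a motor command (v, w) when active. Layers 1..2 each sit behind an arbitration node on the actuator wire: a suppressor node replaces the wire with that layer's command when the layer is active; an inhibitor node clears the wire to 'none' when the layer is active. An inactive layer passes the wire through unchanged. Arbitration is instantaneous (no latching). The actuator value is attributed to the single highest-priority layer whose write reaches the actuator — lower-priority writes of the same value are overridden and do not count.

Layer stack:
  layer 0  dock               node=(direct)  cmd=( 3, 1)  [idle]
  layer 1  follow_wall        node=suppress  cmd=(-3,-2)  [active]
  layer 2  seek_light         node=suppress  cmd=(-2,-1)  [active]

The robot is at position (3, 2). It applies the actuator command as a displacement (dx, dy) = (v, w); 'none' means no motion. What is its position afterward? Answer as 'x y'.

1 1

L0 dock: idle → wire = none
L1 follow_wall: active, suppressor → wire = (-3, -2)
L2 seek_light: active, suppressor → wire = (-2, -1)
actuator = (-2, -1)
position: (3, 2) + (-2, -1) = (1, 1)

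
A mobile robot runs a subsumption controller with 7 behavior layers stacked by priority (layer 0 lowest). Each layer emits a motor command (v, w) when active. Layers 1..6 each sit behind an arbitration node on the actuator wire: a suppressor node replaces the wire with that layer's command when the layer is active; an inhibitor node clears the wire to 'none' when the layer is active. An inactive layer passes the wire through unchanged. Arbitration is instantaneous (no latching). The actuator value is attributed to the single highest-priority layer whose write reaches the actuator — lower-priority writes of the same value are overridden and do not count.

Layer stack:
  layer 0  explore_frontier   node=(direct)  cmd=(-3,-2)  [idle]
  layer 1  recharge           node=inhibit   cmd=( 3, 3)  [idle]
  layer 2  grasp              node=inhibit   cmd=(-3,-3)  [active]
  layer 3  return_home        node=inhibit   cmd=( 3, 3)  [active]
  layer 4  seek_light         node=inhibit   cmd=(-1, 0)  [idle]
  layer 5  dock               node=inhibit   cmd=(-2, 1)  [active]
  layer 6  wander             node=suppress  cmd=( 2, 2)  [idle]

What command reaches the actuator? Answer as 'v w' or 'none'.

L0 explore_frontier: idle → wire = none
L1 recharge: idle → wire stays none
L2 grasp: active, inhibitor → wire = none
L3 return_home: active, inhibitor → wire = none
L4 seek_light: idle → wire stays none
L5 dock: active, inhibitor → wire = none
L6 wander: idle → wire stays none
actuator = none

none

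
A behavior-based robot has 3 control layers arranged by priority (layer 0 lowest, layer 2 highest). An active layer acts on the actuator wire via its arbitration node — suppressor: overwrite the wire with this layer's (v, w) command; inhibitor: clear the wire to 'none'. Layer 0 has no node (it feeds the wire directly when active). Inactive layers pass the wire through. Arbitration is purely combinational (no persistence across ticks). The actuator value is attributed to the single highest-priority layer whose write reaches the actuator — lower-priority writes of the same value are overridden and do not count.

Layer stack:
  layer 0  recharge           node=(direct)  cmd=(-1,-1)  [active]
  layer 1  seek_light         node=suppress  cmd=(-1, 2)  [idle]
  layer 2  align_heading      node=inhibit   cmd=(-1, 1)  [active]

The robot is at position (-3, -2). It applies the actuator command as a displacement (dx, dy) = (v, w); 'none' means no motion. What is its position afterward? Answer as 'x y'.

-3 -2

layer 0 (recharge) active — direct: (-1, -1)
layer 1 (seek_light) idle — unchanged: (-1, -1)
layer 2 (align_heading) active — inhibits: none
→ actuator none
position: (-3, -2) + none = (-3, -2)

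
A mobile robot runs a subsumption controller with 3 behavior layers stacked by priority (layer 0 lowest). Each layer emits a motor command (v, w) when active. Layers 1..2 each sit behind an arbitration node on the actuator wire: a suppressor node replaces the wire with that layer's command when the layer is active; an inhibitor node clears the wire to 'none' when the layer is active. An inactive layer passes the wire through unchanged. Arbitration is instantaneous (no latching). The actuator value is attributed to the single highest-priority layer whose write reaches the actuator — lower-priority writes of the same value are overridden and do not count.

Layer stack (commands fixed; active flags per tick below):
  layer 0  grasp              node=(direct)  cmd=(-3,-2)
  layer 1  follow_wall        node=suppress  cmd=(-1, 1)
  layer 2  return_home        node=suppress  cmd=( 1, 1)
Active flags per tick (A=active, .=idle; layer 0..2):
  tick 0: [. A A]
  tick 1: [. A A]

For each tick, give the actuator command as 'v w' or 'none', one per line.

1 1
1 1

tick 0:
  layer 0 (grasp) idle — none
  layer 1 (follow_wall) active — suppresses: (-1, 1)
  layer 2 (return_home) active — suppresses: (1, 1)
  → actuator (1, 1)
tick 1:
  layer 0 (grasp) idle — none
  layer 1 (follow_wall) active — suppresses: (-1, 1)
  layer 2 (return_home) active — suppresses: (1, 1)
  → actuator (1, 1)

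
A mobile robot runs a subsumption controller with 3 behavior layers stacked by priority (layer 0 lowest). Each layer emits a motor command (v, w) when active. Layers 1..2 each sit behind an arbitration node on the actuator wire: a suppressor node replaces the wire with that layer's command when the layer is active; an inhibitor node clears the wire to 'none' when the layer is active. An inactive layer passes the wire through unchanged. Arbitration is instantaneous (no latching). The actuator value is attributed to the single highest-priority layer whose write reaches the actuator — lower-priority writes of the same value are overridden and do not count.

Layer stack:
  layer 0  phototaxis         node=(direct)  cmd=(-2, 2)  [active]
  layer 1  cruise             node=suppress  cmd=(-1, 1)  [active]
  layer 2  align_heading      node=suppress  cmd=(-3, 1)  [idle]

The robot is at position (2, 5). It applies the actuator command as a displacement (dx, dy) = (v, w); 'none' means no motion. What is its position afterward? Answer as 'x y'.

layer 0 (phototaxis) active — direct: (-2, 2)
layer 1 (cruise) active — suppresses: (-1, 1)
layer 2 (align_heading) idle — unchanged: (-1, 1)
→ actuator (-1, 1)
position: (2, 5) + (-1, 1) = (1, 6)

1 6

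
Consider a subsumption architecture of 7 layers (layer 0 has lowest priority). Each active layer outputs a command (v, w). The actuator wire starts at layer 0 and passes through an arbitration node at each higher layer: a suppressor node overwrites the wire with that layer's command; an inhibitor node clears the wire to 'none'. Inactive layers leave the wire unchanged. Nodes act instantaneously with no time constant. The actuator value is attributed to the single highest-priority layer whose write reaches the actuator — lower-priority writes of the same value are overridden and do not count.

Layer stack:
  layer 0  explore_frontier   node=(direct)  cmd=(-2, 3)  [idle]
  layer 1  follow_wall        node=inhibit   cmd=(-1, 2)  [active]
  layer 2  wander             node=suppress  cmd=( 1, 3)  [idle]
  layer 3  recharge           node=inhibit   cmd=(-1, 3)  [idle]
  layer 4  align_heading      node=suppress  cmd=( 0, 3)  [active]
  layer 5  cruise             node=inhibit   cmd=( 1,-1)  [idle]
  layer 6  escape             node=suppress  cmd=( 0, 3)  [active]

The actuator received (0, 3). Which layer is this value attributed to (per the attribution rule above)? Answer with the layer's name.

L0 explore_frontier: idle → wire = none
L1 follow_wall: active, inhibitor → wire = none
L2 wander: idle → wire stays none
L3 recharge: idle → wire stays none
L4 align_heading: active, suppressor → wire = (0, 3)
L5 cruise: idle → wire stays (0, 3)
L6 escape: active, suppressor → wire = (0, 3)
actuator = (0, 3)
last writer: layer 6 = escape

escape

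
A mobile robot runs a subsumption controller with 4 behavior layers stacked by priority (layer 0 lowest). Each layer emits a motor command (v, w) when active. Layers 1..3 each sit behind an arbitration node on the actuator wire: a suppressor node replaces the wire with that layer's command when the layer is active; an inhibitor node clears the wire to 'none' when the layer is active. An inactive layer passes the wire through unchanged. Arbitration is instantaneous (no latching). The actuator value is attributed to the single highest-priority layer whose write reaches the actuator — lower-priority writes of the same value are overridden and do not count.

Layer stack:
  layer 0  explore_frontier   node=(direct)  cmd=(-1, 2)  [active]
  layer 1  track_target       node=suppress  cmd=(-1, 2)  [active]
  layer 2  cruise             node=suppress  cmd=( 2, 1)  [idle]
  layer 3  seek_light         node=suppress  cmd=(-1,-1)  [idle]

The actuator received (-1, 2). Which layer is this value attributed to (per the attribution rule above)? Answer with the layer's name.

track_target

[0] explore_frontier on; wire := (-1, 2)
[1] track_target on (suppress); wire := (-1, 2)
[2] cruise off; pass (-1, 2)
[3] seek_light off; pass (-1, 2)
output (-1, 2)
last writer: layer 1 = track_target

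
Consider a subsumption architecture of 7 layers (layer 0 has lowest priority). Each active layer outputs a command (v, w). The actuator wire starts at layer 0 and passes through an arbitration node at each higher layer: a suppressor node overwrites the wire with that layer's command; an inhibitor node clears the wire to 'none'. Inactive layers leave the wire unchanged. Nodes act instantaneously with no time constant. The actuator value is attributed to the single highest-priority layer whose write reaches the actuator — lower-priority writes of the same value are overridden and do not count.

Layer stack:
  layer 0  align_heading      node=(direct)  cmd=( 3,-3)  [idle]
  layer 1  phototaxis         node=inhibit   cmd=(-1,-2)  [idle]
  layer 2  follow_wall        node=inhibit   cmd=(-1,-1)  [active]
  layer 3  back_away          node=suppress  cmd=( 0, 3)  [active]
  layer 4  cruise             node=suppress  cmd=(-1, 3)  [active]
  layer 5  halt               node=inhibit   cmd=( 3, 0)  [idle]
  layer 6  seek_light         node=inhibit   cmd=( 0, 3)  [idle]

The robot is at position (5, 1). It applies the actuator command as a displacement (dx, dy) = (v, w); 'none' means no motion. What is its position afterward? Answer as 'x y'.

4 4

[0] align_heading off; wire := none
[1] phototaxis off; pass none
[2] follow_wall on (inhibit); wire := none
[3] back_away on (suppress); wire := (0, 3)
[4] cruise on (suppress); wire := (-1, 3)
[5] halt off; pass (-1, 3)
[6] seek_light off; pass (-1, 3)
output (-1, 3)
position: (5, 1) + (-1, 3) = (4, 4)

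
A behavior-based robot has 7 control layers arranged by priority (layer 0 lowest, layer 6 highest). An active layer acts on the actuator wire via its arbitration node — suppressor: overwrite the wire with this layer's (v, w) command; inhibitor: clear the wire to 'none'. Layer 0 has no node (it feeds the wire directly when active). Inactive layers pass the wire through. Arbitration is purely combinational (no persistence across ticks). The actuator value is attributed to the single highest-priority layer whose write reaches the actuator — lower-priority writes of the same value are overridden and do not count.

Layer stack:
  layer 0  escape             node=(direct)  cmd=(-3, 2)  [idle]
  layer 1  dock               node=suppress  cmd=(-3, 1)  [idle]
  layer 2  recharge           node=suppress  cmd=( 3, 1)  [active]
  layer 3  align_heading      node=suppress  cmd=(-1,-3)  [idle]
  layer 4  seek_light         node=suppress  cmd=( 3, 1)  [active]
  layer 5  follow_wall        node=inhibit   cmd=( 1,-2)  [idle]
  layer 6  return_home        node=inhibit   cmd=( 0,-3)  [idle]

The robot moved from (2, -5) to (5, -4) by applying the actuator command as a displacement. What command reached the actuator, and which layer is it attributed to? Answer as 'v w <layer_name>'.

3 1 seek_light

displacement = (5, -4) − (2, -5) = (3, 1)
layer 0 (escape) idle — none
layer 1 (dock) idle — unchanged: none
layer 2 (recharge) active — suppresses: (3, 1)
layer 3 (align_heading) idle — unchanged: (3, 1)
layer 4 (seek_light) active — suppresses: (3, 1)
layer 5 (follow_wall) idle — unchanged: (3, 1)
layer 6 (return_home) idle — unchanged: (3, 1)
→ actuator (3, 1) — from layer 4 (seek_light)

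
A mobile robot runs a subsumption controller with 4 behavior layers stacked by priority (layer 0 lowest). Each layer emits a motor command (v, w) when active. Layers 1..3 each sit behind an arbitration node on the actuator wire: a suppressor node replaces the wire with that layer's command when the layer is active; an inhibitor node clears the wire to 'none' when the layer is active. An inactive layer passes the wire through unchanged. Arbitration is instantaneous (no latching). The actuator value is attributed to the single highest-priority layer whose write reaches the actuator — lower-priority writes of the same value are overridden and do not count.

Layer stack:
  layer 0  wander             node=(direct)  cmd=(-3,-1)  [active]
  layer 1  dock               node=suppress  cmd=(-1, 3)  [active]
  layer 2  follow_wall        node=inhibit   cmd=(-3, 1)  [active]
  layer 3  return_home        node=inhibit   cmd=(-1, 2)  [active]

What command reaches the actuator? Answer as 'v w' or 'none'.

L0 wander: active, feeds wire = (-3, -1)
L1 dock: active, suppressor → wire = (-1, 3)
L2 follow_wall: active, inhibitor → wire = none
L3 return_home: active, inhibitor → wire = none
actuator = none

none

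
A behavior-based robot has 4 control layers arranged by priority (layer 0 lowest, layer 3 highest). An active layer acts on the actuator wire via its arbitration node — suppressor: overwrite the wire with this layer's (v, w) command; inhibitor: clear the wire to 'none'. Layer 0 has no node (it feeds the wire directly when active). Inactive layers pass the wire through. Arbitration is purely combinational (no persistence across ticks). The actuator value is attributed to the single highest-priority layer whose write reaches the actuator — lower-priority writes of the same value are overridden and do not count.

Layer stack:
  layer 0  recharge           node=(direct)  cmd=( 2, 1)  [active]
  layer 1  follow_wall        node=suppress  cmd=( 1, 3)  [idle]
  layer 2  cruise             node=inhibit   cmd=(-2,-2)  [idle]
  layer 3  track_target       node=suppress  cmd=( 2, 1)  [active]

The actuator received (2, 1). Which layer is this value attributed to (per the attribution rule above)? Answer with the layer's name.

[0] recharge on; wire := (2, 1)
[1] follow_wall off; pass (2, 1)
[2] cruise off; pass (2, 1)
[3] track_target on (suppress); wire := (2, 1)
output (2, 1)
last writer: layer 3 = track_target

track_target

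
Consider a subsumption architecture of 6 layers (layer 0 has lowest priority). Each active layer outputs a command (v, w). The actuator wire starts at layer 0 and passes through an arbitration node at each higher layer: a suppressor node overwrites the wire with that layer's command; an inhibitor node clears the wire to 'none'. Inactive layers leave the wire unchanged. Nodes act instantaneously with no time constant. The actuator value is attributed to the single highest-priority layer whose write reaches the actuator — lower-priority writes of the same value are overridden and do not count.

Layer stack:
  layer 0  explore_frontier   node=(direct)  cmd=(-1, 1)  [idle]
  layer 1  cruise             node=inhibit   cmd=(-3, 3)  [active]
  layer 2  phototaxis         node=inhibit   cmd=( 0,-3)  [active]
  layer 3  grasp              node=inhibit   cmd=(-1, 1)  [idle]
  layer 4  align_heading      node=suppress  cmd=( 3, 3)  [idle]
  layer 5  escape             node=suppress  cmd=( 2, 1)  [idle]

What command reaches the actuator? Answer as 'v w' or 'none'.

none

[0] explore_frontier off; wire := none
[1] cruise on (inhibit); wire := none
[2] phototaxis on (inhibit); wire := none
[3] grasp off; pass none
[4] align_heading off; pass none
[5] escape off; pass none
output none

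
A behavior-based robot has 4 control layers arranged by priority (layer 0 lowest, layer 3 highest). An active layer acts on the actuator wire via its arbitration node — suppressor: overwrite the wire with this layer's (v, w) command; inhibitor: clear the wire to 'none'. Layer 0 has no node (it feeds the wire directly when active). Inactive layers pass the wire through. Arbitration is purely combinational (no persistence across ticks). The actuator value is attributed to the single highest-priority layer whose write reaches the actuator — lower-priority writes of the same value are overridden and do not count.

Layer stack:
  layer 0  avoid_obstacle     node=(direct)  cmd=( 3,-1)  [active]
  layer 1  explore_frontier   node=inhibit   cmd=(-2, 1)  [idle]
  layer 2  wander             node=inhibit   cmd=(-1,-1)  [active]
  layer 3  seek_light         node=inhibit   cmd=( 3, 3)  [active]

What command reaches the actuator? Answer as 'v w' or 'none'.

L0 avoid_obstacle: active, feeds wire = (3, -1)
L1 explore_frontier: idle → wire stays (3, -1)
L2 wander: active, inhibitor → wire = none
L3 seek_light: active, inhibitor → wire = none
actuator = none

none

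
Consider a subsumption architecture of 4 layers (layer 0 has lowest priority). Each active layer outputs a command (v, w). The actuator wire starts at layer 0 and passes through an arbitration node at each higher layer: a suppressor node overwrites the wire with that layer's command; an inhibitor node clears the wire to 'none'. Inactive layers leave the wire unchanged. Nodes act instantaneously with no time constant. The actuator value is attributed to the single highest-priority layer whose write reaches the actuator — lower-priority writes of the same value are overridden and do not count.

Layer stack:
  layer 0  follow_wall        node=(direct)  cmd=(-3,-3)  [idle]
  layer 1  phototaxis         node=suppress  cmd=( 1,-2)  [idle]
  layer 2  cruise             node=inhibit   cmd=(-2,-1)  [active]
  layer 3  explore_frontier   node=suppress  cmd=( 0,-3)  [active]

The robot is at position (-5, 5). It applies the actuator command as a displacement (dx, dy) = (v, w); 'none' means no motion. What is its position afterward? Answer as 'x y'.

-5 2

[0] follow_wall off; wire := none
[1] phototaxis off; pass none
[2] cruise on (inhibit); wire := none
[3] explore_frontier on (suppress); wire := (0, -3)
output (0, -3)
position: (-5, 5) + (0, -3) = (-5, 2)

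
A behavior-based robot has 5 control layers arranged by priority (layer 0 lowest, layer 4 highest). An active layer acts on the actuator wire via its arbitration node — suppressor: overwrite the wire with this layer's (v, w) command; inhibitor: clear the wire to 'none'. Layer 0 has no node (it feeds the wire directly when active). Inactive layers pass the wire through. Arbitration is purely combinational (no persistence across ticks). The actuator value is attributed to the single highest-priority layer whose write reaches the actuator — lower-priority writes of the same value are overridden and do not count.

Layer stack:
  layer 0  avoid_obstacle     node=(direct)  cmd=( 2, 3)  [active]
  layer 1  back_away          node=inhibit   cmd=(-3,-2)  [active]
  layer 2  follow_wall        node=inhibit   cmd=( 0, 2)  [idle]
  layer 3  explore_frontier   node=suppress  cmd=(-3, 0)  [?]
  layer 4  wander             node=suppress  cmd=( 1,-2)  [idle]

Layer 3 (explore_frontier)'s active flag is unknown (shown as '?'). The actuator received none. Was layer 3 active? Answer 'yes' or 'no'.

If layer 3 is active=yes:
  actuator would be (-3, 0)
If layer 3 is active=no:
  actuator would be none
Observed none, so layer 3 was idle.

no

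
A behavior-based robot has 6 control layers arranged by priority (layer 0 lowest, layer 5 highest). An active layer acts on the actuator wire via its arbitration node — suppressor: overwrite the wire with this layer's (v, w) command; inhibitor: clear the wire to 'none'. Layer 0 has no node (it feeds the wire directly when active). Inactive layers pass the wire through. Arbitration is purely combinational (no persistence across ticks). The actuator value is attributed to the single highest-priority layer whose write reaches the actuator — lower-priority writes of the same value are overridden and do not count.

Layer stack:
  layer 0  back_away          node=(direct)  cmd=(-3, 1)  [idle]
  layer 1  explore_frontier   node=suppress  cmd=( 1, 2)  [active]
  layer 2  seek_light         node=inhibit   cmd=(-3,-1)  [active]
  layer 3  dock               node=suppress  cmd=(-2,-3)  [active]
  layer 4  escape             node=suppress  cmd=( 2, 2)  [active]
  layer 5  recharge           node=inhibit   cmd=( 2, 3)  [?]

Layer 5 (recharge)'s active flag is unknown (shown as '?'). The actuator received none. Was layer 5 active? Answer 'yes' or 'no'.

If layer 5 is active=yes:
  actuator would be none
If layer 5 is active=no:
  actuator would be (2, 2)
Observed none, so layer 5 was active.

yes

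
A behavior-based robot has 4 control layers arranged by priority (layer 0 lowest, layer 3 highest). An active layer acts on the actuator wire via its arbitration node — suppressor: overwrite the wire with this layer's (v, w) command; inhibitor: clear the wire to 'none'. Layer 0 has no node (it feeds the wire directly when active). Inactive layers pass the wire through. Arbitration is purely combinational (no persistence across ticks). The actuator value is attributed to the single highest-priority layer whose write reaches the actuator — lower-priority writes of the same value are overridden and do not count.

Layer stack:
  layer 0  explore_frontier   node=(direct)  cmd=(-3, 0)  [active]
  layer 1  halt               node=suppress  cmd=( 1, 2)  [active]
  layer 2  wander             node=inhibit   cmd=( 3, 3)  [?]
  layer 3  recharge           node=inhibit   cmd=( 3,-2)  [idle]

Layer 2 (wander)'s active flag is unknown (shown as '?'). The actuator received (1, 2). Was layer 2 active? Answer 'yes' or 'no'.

If layer 2 is active=yes:
  actuator would be none
If layer 2 is active=no:
  actuator would be (1, 2)
Observed (1, 2), so layer 2 was idle.

no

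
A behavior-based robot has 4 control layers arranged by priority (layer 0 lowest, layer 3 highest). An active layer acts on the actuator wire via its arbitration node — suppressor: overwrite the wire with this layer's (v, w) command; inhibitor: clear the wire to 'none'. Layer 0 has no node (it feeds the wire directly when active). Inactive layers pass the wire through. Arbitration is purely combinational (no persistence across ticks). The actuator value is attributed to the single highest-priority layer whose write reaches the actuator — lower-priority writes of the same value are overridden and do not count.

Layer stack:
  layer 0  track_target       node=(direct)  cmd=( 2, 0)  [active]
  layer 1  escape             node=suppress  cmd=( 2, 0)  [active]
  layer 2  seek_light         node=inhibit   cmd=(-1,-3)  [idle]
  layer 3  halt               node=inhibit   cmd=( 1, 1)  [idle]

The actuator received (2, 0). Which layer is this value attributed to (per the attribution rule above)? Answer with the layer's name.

escape

L0 track_target: active, feeds wire = (2, 0)
L1 escape: active, suppressor → wire = (2, 0)
L2 seek_light: idle → wire stays (2, 0)
L3 halt: idle → wire stays (2, 0)
actuator = (2, 0)
last writer: layer 1 = escape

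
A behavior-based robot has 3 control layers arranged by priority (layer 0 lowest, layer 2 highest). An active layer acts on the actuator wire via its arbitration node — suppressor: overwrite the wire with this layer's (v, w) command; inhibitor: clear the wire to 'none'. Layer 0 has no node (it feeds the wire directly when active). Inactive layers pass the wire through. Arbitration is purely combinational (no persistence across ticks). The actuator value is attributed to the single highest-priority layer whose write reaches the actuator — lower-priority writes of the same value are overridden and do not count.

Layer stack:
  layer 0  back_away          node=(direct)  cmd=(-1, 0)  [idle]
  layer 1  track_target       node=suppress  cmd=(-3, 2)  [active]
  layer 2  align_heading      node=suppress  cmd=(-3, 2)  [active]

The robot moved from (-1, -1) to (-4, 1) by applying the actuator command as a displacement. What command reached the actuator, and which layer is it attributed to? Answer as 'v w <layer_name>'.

-3 2 align_heading

displacement = (-4, 1) − (-1, -1) = (-3, 2)
L0 back_away: idle → wire = none
L1 track_target: active, suppressor → wire = (-3, 2)
L2 align_heading: active, suppressor → wire = (-3, 2)
actuator = (-3, 2) — from layer 2 (align_heading)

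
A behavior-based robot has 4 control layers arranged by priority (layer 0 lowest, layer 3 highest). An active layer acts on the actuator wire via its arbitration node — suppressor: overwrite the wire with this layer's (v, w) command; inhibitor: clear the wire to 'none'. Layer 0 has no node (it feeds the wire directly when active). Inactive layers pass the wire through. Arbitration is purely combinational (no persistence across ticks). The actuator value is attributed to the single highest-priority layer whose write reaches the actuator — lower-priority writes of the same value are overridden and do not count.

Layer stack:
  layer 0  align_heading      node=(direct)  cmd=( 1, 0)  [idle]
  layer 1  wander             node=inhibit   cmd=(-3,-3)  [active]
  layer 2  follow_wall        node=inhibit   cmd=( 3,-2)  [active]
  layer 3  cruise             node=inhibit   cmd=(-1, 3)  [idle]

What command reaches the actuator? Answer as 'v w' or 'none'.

L0 align_heading: idle → wire = none
L1 wander: active, inhibitor → wire = none
L2 follow_wall: active, inhibitor → wire = none
L3 cruise: idle → wire stays none
actuator = none

none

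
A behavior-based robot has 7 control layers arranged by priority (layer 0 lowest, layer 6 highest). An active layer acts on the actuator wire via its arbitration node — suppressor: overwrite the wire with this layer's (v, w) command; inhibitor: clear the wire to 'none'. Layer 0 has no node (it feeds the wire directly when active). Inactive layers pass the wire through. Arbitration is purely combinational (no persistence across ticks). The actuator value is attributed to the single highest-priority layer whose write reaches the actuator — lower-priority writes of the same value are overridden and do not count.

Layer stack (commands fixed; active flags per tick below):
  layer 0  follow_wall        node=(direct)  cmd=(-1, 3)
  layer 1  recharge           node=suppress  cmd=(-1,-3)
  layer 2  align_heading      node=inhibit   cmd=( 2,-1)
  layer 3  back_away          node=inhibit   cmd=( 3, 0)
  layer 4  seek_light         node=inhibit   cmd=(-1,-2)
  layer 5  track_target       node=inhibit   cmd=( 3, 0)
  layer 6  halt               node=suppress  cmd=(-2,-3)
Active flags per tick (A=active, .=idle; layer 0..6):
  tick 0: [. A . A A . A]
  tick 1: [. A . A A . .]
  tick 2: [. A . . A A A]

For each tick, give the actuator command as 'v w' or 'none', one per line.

-2 -3
none
-2 -3

tick 0:
  L0 follow_wall: idle → wire = none
  L1 recharge: active, suppressor → wire = (-1, -3)
  L2 align_heading: idle → wire stays (-1, -3)
  L3 back_away: active, inhibitor → wire = none
  L4 seek_light: active, inhibitor → wire = none
  L5 track_target: idle → wire stays none
  L6 halt: active, suppressor → wire = (-2, -3)
  actuator = (-2, -3)
tick 1:
  L0 follow_wall: idle → wire = none
  L1 recharge: active, suppressor → wire = (-1, -3)
  L2 align_heading: idle → wire stays (-1, -3)
  L3 back_away: active, inhibitor → wire = none
  L4 seek_light: active, inhibitor → wire = none
  L5 track_target: idle → wire stays none
  L6 halt: idle → wire stays none
  actuator = none
tick 2:
  L0 follow_wall: idle → wire = none
  L1 recharge: active, suppressor → wire = (-1, -3)
  L2 align_heading: idle → wire stays (-1, -3)
  L3 back_away: idle → wire stays (-1, -3)
  L4 seek_light: active, inhibitor → wire = none
  L5 track_target: active, inhibitor → wire = none
  L6 halt: active, suppressor → wire = (-2, -3)
  actuator = (-2, -3)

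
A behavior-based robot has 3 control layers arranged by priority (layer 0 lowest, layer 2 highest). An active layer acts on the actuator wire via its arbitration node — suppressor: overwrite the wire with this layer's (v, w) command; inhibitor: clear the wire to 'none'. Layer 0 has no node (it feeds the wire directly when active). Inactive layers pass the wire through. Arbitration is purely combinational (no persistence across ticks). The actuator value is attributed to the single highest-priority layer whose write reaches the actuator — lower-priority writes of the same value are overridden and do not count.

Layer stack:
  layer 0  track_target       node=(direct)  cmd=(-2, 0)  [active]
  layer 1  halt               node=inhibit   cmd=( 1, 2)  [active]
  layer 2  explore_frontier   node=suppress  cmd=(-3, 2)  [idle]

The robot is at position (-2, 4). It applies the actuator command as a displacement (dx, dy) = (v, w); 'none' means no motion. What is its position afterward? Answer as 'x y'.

layer 0 (track_target) active — direct: (-2, 0)
layer 1 (halt) active — inhibits: none
layer 2 (explore_frontier) idle — unchanged: none
→ actuator none
position: (-2, 4) + none = (-2, 4)

-2 4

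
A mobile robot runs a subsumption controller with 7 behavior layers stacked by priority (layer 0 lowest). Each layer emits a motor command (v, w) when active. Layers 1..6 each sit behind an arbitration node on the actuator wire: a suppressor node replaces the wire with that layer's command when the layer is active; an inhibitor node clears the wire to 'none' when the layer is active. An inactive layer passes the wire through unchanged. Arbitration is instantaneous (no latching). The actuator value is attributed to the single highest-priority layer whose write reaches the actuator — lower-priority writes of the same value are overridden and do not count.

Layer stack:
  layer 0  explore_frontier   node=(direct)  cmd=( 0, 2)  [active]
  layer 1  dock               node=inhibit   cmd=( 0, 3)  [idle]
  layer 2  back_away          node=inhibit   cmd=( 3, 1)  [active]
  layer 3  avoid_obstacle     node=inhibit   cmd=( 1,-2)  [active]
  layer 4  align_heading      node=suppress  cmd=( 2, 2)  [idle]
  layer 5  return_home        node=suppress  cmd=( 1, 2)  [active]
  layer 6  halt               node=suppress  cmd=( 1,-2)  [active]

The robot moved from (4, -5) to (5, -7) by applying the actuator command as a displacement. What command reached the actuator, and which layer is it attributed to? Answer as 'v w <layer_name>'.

displacement = (5, -7) − (4, -5) = (1, -2)
L0 explore_frontier: active, feeds wire = (0, 2)
L1 dock: idle → wire stays (0, 2)
L2 back_away: active, inhibitor → wire = none
L3 avoid_obstacle: active, inhibitor → wire = none
L4 align_heading: idle → wire stays none
L5 return_home: active, suppressor → wire = (1, 2)
L6 halt: active, suppressor → wire = (1, -2)
actuator = (1, -2) — from layer 6 (halt)

1 -2 halt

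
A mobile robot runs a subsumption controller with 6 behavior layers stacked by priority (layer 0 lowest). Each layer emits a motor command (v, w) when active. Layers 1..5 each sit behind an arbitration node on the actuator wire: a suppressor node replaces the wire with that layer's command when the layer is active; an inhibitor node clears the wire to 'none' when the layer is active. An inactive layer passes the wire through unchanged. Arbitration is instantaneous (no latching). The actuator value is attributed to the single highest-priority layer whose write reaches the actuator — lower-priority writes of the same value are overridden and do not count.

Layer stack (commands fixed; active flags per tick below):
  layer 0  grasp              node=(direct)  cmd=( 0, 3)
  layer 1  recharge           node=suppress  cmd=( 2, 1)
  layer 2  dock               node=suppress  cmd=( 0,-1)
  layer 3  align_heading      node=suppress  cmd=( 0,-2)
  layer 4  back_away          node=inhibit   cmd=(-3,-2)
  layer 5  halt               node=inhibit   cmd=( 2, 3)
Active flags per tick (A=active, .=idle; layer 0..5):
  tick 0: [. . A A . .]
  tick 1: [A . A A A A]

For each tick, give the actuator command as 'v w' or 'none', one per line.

0 -2
none

tick 0:
  L0 grasp: idle → wire = none
  L1 recharge: idle → wire stays none
  L2 dock: active, suppressor → wire = (0, -1)
  L3 align_heading: active, suppressor → wire = (0, -2)
  L4 back_away: idle → wire stays (0, -2)
  L5 halt: idle → wire stays (0, -2)
  actuator = (0, -2)
tick 1:
  L0 grasp: active, feeds wire = (0, 3)
  L1 recharge: idle → wire stays (0, 3)
  L2 dock: active, suppressor → wire = (0, -1)
  L3 align_heading: active, suppressor → wire = (0, -2)
  L4 back_away: active, inhibitor → wire = none
  L5 halt: active, inhibitor → wire = none
  actuator = none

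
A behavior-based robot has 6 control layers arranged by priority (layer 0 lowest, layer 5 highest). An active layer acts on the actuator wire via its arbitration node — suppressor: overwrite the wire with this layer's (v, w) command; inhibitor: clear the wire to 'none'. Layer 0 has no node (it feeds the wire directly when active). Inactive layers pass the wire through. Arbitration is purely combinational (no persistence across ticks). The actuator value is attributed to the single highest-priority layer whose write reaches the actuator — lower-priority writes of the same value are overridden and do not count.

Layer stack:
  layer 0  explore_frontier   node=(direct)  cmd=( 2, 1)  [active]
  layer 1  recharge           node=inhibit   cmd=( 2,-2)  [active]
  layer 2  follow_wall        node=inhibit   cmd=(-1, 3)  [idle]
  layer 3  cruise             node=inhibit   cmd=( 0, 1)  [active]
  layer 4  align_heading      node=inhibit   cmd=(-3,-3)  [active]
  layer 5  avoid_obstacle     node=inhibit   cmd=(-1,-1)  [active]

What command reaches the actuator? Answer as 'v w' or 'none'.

none

[0] explore_frontier on; wire := (2, 1)
[1] recharge on (inhibit); wire := none
[2] follow_wall off; pass none
[3] cruise on (inhibit); wire := none
[4] align_heading on (inhibit); wire := none
[5] avoid_obstacle on (inhibit); wire := none
output none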